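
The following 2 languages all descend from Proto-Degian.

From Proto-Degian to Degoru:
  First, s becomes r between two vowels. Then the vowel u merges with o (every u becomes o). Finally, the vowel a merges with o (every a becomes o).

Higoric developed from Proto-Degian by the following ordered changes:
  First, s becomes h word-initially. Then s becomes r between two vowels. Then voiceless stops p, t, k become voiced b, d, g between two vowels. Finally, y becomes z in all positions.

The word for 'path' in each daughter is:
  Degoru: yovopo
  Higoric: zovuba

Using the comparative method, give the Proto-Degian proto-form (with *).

Position 6: Degoru has o, Higoric has a. Higoric preserves a here (none of its changes turn any other segment into a), so the proto-segment is *a.
Position 4: Degoru has o, Higoric has u. Higoric preserves u here (none of its changes turn any other segment into u), so the proto-segment is *u.
Position 1: Degoru has y, Higoric has z. Degoru preserves y here (none of its changes turn any other segment into y), so the proto-segment is *y.
This points to *yovupa. Verify forward in each daughter:
Degoru: *yovupa
  yovupa (rule 1 does not apply)
  yovupa → yovopa   [vowel merger]
  yovopa → yovopo   [vowel merger]
  giving Degoru yovopo.
Higoric: start from *yovupa.
  rule 1: no change — yovupa
  rule 2: no change — yovupa
  rule 3 (intervocalic voicing): yovupa → yovuba
  rule 4 (unconditioned shift): yovuba → zovuba
  ⇒ Higoric zovuba
*yovupa is the unique common source.

*yovupa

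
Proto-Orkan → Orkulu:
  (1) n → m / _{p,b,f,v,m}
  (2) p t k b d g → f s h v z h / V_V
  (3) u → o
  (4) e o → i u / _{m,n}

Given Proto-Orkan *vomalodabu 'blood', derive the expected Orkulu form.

Orkulu: *vomalodabu
  vomalodabu (rule 1 does not apply)
  vomalodabu → vomalozavu   [intervocalic lenition]
  vomalozavu → vomalozavo   [vowel merger]
  vomalozavo → vumalozavo   [pre-nasal raising]
  giving Orkulu vumalozavo.

vumalozavo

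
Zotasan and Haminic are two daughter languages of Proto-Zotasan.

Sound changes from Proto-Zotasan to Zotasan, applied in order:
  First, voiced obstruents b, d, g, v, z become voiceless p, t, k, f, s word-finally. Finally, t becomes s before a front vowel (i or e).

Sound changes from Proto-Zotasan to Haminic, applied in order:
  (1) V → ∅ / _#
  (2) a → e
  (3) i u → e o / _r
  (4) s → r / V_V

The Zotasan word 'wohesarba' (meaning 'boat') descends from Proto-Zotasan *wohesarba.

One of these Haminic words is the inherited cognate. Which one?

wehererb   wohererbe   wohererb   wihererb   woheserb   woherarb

wohererb

Haminic: *wohesarba > wohesarb > woheserb > wohererb  (by apocope, vowel merger, rhotacism)
The other candidates each miss or misapply at least one Haminic change.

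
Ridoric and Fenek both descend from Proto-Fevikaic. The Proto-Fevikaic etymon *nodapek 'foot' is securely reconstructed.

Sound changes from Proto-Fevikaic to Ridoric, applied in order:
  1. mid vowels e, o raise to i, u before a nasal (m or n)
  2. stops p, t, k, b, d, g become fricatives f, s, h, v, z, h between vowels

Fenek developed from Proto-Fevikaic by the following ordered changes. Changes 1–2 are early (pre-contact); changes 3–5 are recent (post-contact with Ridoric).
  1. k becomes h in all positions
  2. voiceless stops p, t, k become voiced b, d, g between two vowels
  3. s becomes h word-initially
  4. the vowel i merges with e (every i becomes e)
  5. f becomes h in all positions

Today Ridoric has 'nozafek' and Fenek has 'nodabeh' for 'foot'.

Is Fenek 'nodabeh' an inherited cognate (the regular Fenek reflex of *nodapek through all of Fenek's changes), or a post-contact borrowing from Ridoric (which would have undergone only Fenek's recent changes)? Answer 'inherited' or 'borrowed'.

inherited

If inherited, *nodapek would pass through all of Fenek's changes:
Fenek: start from *nodapek.
  rule 1 (unconditioned shift): nodapek → nodapeh
  rule 2 (intervocalic voicing): nodapeh → nodabeh
  rule 3: no change — nodabeh
  rule 4: no change — nodabeh
  rule 5: no change — nodabeh
  ⇒ Fenek nodabeh
If borrowed from Ridoric 'nozafek' after the early changes, it would undergo only the recent ones:
  rule 3 (debuccalisation): no change (nozafek)
  rule 4 (vowel merger): no change (nozafek)
  rule 5 (unconditioned shift): nozafek → nozahek
  ⇒ as a loan: nozahek
Fenek 'nodabeh' matches the inherited outcome exactly, so it is an inherited cognate, not a loan.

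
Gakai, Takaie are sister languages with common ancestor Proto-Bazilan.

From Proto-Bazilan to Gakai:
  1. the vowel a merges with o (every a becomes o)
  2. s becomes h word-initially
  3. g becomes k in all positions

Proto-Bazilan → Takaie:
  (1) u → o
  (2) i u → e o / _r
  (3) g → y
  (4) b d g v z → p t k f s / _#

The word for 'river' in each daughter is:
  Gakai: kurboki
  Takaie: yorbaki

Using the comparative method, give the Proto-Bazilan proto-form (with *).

Position 1: Gakai has k, Takaie has y. Taking the neighbouring segments as reconstructed: Gakai k could go back to *k or *g; Takaie y could go back to *g or *y — the one source consistent with every daughter is *g.
Position 5: Gakai has o, Takaie has a. Takaie preserves a here (none of its changes turn any other segment into a), so the proto-segment is *a.
This points to *gurbaki. Verify forward in each daughter:
Gakai: start from *gurbaki.
  rule 1 (vowel merger): gurbaki → gurboki
  rule 2: no change — gurboki
  rule 3 (unconditioned shift): gurboki → kurboki
  ⇒ Gakai kurboki
Takaie: *gurbaki > gorbaki > yorbaki  (by vowel merger, unconditioned shift)
No other proto-form is consistent with every reflex, so the reconstruction is *gurbaki.

*gurbaki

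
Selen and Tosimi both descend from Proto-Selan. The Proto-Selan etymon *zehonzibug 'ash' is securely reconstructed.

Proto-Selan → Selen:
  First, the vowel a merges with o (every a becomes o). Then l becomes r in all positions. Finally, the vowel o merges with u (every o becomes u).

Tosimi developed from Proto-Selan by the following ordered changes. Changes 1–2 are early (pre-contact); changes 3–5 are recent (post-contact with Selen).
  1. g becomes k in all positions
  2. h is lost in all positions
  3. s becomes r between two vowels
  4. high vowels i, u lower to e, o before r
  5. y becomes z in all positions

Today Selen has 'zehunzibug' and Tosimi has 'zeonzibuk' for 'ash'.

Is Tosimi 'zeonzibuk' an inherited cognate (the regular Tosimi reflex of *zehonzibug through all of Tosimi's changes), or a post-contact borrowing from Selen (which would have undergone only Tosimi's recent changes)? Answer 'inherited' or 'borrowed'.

inherited

If inherited, *zehonzibug would pass through all of Tosimi's changes:
Tosimi: start from *zehonzibug.
  rule 1 (unconditioned shift): zehonzibug → zehonzibuk
  rule 2 (h-loss): zehonzibuk → zeonzibuk
  rule 3: no change — zeonzibuk
  rule 4: no change — zeonzibuk
  rule 5: no change — zeonzibuk
  ⇒ Tosimi zeonzibuk
If borrowed from Selen 'zehunzibug' after the early changes, it would undergo only the recent ones:
  rule 3 (rhotacism): no change (zehunzibug)
  rule 4 (pre-rhotic lowering): no change (zehunzibug)
  rule 5 (unconditioned shift): no change (zehunzibug)
  ⇒ as a loan: zehunzibug
Tosimi 'zeonzibuk' matches the inherited outcome exactly, so it is an inherited cognate, not a loan.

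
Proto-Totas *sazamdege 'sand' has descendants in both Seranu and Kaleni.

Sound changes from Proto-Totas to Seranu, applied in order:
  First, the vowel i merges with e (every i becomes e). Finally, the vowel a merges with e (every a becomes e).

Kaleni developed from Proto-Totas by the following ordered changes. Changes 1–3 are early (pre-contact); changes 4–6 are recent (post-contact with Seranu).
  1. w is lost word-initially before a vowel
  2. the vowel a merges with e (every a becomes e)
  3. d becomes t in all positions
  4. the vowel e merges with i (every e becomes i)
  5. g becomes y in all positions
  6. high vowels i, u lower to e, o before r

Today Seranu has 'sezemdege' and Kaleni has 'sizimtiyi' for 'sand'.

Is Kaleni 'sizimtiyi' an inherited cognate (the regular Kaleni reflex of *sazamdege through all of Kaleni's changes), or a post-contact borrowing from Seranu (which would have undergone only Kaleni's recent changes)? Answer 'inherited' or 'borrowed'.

If inherited, *sazamdege would pass through all of Kaleni's changes:
Kaleni: *sazamdege > sezemdege > sezemtege > sizimtigi > sizimtiyi  (by vowel merger, unconditioned shift, vowel merger, unconditioned shift)
If borrowed from Seranu 'sezemdege' after the early changes, it would undergo only the recent ones:
  rule 4 (vowel merger): sezemdege → sizimdigi
  rule 5 (unconditioned shift): sizimdigi → sizimdiyi
  rule 6 (pre-rhotic lowering): no change (sizimdiyi)
  ⇒ as a loan: sizimdiyi
Kaleni 'sizimtiyi' matches the inherited outcome exactly, so it is an inherited cognate, not a loan.

inherited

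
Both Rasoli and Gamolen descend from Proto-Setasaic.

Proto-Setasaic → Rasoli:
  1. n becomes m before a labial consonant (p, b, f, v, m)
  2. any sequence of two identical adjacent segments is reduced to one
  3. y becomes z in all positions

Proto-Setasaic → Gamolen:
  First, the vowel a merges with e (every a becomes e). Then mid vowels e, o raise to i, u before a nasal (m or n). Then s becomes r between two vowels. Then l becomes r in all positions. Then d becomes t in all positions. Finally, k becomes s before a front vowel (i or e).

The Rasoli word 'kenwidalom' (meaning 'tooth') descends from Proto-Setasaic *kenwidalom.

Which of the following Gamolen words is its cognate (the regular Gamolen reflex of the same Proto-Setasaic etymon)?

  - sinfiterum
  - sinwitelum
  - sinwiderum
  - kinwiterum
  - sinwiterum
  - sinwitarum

sinwiterum

Gamolen: start from *kenwidalom.
  rule 1 (vowel merger): kenwidalom → kenwidelom
  rule 2 (pre-nasal raising): kenwidelom → kinwidelum
  rule 3: no change — kinwidelum
  rule 4 (unconditioned shift): kinwidelum → kinwiderum
  rule 5 (unconditioned shift): kinwiderum → kinwiterum
  rule 6 (palatalisation): kinwiterum → sinwiterum
  ⇒ Gamolen sinwiterum
The other candidates each miss or misapply at least one Gamolen change.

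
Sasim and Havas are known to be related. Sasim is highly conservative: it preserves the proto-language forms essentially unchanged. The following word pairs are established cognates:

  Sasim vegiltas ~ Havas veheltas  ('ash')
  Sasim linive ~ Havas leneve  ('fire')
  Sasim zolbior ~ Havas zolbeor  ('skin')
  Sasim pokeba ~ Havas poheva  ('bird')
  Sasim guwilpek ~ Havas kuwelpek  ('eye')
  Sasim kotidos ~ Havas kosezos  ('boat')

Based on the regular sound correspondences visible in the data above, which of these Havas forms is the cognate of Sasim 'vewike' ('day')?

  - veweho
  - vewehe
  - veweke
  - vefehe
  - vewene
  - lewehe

vegiltas ~ veheltas, guwilpek ~ kuwelpek — Sasim i corresponds to Havas e after a consonant, before a consonant other than r, m, n, p, b, f, v.
pokeba ~ poheva — Sasim k corresponds to Havas h between vowels (before a front vowel).
Applying these to Sasim 'vewike':
  vewike → veweke   (i→e after a consonant, before a consonant other than r, m, n, p, b, f, v)
  veweke → vewehe   (k→h between vowels (before a front vowel))
So the Havas cognate is 'vewehe'.

vewehe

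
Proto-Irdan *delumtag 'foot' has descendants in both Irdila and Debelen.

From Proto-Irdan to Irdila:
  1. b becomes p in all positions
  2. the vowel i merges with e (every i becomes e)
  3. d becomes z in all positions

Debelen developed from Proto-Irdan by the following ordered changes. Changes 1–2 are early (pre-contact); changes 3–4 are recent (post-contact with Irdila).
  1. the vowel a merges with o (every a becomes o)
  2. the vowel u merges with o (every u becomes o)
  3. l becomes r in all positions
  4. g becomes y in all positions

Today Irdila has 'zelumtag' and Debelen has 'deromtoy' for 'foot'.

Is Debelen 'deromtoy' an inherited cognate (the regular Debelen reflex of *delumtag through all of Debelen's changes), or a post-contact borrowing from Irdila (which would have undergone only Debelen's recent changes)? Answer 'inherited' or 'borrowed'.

inherited

If inherited, *delumtag would pass through all of Debelen's changes:
Debelen: *delumtag
  delumtag → delumtog   [vowel merger]
  delumtog → delomtog   [vowel merger]
  delomtog → deromtog   [unconditioned shift]
  deromtog → deromtoy   [unconditioned shift]
  giving Debelen deromtoy.
If borrowed from Irdila 'zelumtag' after the early changes, it would undergo only the recent ones:
  rule 3 (unconditioned shift): zelumtag → zerumtag
  rule 4 (unconditioned shift): zerumtag → zerumtay
  ⇒ as a loan: zerumtay
Debelen 'deromtoy' matches the inherited outcome exactly, so it is an inherited cognate, not a loan.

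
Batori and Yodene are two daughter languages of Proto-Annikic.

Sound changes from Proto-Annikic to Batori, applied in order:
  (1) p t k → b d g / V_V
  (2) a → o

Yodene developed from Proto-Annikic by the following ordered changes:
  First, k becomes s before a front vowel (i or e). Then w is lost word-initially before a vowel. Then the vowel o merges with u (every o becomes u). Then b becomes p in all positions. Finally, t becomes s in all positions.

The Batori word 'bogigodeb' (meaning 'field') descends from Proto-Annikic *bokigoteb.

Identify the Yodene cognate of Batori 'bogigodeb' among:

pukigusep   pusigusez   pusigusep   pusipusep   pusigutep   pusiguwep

pusigusep

Yodene: start from *bokigoteb.
  rule 1 (palatalisation): bokigoteb → bosigoteb
  rule 2: no change — bosigoteb
  rule 3 (vowel merger): bosigoteb → busiguteb
  rule 4 (unconditioned shift): busiguteb → pusigutep
  rule 5 (unconditioned shift): pusigutep → pusigusep
  ⇒ Yodene pusigusep
Only 'pusigusep' matches the regular Yodene development of *bokigoteb.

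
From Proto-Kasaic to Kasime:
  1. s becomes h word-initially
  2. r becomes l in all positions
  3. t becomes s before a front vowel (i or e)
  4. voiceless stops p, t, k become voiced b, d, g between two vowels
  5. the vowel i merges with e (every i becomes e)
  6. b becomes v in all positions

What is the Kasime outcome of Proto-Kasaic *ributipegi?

levusevege

Kasime: *ributipegi
  ributipegi (rule 1 does not apply)
  ributipegi → libutipegi   [unconditioned shift]
  libutipegi → libusipegi   [palatalisation]
  libusipegi → libusibegi   [intervocalic voicing]
  libusibegi → lebusebege   [vowel merger]
  lebusebege → levusevege   [unconditioned shift]
  giving Kasime levusevege.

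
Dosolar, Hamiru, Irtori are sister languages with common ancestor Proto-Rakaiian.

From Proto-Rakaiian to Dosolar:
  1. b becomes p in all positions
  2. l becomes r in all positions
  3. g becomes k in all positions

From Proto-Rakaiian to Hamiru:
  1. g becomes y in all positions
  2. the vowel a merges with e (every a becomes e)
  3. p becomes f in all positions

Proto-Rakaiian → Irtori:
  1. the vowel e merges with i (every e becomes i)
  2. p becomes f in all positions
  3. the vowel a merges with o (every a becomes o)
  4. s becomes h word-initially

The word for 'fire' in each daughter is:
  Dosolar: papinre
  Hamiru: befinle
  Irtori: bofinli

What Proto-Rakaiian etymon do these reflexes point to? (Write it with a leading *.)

Position 6: Dosolar has r, Hamiru has l, Irtori has l. Hamiru preserves l here (none of its changes turn any other segment into l), so the proto-segment is *l.
Position 3: Dosolar has p, Hamiru has f, Irtori has f. Taking the neighbouring segments as reconstructed: Dosolar p could go back to *p or *b; Hamiru f could go back to *p or *f; Irtori f could go back to *p or *f — the one source consistent with every daughter is *p.
This points to *bapinle. Verify forward in each daughter:
Dosolar: *bapinle
  bapinle → papinle   [unconditioned shift]
  papinle → papinre   [unconditioned shift]
  papinre (rule 3 does not apply)
  giving Dosolar papinre.
Hamiru: *bapinle
  bapinle (rule 1 does not apply)
  bapinle → bepinle   [vowel merger]
  bepinle → befinle   [unconditioned shift]
  giving Hamiru befinle.
Irtori: start from *bapinle.
  rule 1 (vowel merger): bapinle → bapinli
  rule 2 (unconditioned shift): bapinli → bafinli
  rule 3 (vowel merger): bafinli → bofinli
  rule 4: no change — bofinli
  ⇒ Irtori bofinli
No other proto-form is consistent with every reflex, so the reconstruction is *bapinle.

*bapinle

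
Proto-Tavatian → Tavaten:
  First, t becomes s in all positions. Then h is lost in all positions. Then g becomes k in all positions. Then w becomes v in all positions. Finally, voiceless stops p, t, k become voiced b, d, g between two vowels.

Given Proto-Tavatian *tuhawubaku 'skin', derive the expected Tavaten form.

Tavaten: *tuhawubaku > suhawubaku > suawubaku > suavubaku > suavubagu  (by unconditioned shift, h-loss, unconditioned shift, intervocalic voicing)

suavubagu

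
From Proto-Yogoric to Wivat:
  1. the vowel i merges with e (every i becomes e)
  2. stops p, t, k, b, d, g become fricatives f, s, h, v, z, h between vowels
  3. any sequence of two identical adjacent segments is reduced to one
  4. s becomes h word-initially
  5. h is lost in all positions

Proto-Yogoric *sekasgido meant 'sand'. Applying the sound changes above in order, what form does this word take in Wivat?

Wivat: *sekasgido > sekasgedo > sehasgezo > hehasgezo > easgezo  (by vowel merger, intervocalic lenition, debuccalisation, h-loss)

easgezo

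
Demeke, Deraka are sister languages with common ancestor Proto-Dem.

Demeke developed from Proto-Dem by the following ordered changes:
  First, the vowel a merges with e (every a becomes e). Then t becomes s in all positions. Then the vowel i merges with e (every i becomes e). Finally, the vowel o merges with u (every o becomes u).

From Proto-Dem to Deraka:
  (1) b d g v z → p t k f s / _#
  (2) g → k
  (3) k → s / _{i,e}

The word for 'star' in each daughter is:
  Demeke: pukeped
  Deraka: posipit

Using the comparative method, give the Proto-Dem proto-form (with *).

Position 6: Demeke has e, Deraka has i. Deraka preserves i here (none of its changes turn any other segment into i), so the proto-segment is *i.
Position 4: Demeke has e, Deraka has i. Deraka preserves i here (none of its changes turn any other segment into i), so the proto-segment is *i.
Position 3: Demeke has k, Deraka has s. Demeke preserves k here (none of its changes turn any other segment into k), so the proto-segment is *k.
Continuing position by position gives *pokipid; check it forward:
Demeke: *pokipid > pokeped > pukeped  (by vowel merger, vowel merger)
Deraka: start from *pokipid.
  rule 1 (final devoicing): pokipid → pokipit
  rule 2: no change — pokipit
  rule 3 (palatalisation): pokipit → posipit
  ⇒ Deraka posipit
No other proto-form is consistent with every reflex, so the reconstruction is *pokipid.

*pokipid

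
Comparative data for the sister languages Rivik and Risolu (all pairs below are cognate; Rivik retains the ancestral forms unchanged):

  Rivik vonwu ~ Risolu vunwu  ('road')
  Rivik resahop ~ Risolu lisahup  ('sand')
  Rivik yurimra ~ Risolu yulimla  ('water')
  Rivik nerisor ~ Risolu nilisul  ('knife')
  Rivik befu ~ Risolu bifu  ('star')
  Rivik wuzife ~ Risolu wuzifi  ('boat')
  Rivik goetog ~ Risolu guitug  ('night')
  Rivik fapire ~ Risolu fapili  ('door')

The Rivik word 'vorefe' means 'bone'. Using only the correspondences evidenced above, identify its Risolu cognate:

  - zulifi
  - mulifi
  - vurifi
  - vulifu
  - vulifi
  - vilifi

vulifi

nerisor ~ nilisul — Rivik o corresponds to Risolu u after a consonant, before r.
fapire ~ fapili — Rivik r corresponds to Risolu l between vowels (before a front vowel).
befu ~ bifu — Rivik e corresponds to Risolu i after a consonant, before a labial obstruent.
wuzife ~ wuzifi, fapire ~ fapili — Rivik e corresponds to Risolu i word-finally.
Applying these to Rivik 'vorefe':
  vorefe → vurefe   (o→u after a consonant, before r)
  vurefe → vulefe   (r→l between vowels (before a front vowel))
  vulefe → vulife   (e→i after a consonant, before a labial obstruent)
  vulife → vulifi   (e→i word-finally)
So the Risolu cognate is 'vulifi'.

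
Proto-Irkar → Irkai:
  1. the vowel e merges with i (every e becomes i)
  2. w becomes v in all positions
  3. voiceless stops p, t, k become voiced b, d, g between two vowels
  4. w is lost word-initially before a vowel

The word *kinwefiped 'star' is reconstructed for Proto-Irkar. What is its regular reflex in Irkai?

Irkai: *kinwefiped > kinwifipid > kinvifipid > kinvifibid  (by vowel merger, unconditioned shift, intervocalic voicing)

kinvifibid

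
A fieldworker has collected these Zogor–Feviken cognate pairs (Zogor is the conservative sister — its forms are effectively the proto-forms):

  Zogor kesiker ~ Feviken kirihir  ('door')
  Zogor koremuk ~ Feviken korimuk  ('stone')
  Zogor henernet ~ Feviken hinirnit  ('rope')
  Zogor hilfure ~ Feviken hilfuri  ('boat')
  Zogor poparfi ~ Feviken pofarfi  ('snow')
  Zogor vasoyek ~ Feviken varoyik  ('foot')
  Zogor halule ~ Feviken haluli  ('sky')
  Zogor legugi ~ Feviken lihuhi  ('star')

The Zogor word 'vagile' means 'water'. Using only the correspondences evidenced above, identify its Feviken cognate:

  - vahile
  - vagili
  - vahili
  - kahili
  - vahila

vahili

legugi ~ lihuhi — Zogor g corresponds to Feviken h between vowels (before a front vowel).
hilfure ~ hilfuri, halule ~ haluli — Zogor e corresponds to Feviken i word-finally.
Applying these to Zogor 'vagile':
  vagile → vahile   (g→h between vowels (before a front vowel))
  vahile → vahili   (e→i word-finally)
So the Feviken cognate is 'vahili'.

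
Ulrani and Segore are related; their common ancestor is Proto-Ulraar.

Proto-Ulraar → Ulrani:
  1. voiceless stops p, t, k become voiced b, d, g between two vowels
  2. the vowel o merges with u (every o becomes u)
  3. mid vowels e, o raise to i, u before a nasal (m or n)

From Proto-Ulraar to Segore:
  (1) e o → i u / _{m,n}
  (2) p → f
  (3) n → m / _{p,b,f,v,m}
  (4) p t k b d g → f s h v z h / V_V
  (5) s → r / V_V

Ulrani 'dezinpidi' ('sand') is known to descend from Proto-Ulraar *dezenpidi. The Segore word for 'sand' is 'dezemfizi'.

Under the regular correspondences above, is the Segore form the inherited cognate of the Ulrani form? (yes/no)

Derive the expected Segore reflex of *dezenpidi:
Segore: *dezenpidi > dezinpidi > dezinfidi > dezimfidi > dezimfizi  (by pre-nasal raising, unconditioned shift, nasal place assimilation, intervocalic lenition)
The regular Segore reflex would be 'dezimfizi', but the attested form is 'dezemfizi'. The correspondence is irregular, so they are not cognates (the Segore form has a different source).

no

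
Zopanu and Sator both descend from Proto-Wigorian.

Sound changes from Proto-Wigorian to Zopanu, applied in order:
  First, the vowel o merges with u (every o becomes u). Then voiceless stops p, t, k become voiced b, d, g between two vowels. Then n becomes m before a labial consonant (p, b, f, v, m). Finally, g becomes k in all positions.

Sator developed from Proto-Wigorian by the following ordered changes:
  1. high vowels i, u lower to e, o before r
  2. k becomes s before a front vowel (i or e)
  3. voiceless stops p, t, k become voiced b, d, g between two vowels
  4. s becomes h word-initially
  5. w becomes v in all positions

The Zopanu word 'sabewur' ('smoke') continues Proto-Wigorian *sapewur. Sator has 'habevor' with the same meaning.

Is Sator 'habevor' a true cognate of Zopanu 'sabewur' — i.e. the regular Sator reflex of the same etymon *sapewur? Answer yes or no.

yes

Derive the expected Sator reflex of *sapewur:
Sator: *sapewur > sapewor > sabewor > habewor > habevor  (by pre-rhotic lowering, intervocalic voicing, debuccalisation, unconditioned shift)
Sator 'habevor' matches the regular reflex exactly, so the pair is cognate.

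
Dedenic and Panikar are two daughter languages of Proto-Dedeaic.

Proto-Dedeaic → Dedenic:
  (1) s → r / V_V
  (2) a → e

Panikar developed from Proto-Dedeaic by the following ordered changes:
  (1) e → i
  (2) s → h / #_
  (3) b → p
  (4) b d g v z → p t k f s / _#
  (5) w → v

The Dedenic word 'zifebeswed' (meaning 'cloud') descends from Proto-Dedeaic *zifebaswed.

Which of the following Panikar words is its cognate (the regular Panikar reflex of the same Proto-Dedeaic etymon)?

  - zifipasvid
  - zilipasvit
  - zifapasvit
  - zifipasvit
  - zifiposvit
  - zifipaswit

zifipasvit

Panikar: *zifebaswed
  zifebaswed → zifibaswid   [vowel merger]
  zifibaswid (rule 2 does not apply)
  zifibaswid → zifipaswid   [unconditioned shift]
  zifipaswid → zifipaswit   [final devoicing]
  zifipaswit → zifipasvit   [unconditioned shift]
  giving Panikar zifipasvit.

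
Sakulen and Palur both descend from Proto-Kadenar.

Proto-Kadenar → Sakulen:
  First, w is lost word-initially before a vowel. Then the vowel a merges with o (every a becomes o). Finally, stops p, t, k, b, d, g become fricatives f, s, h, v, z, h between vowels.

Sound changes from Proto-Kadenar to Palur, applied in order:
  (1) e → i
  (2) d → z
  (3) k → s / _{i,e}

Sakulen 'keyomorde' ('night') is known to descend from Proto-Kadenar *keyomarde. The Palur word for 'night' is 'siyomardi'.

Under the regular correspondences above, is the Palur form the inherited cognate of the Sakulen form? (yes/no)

no

Derive the expected Palur reflex of *keyomarde:
Palur: start from *keyomarde.
  rule 1 (vowel merger): keyomarde → kiyomardi
  rule 2 (unconditioned shift): kiyomardi → kiyomarzi
  rule 3 (palatalisation): kiyomarzi → siyomarzi
  ⇒ Palur siyomarzi
The regular Palur reflex would be 'siyomarzi', but the attested form is 'siyomardi'. The correspondence is irregular, so they are not cognates (the Palur form has a different source).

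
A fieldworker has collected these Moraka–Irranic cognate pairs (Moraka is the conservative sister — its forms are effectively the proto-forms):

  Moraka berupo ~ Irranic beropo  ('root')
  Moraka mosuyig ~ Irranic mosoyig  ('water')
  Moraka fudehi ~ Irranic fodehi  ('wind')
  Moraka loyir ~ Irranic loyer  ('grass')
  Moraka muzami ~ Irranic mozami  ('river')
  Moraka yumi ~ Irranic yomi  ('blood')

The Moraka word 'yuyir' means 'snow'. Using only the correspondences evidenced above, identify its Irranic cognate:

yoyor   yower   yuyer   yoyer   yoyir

mosuyig ~ mosoyig, fudehi ~ fodehi — Moraka u corresponds to Irranic o after a consonant, before a consonant other than r, m, n, p, b, f, v.
loyir ~ loyer — Moraka i corresponds to Irranic e after a consonant, before r.
Applying these to Moraka 'yuyir':
  yuyir → yoyir   (u→o after a consonant, before a consonant other than r, m, n, p, b, f, v)
  yoyir → yoyer   (i→e after a consonant, before r)
So the Irranic cognate is 'yoyer'.

yoyer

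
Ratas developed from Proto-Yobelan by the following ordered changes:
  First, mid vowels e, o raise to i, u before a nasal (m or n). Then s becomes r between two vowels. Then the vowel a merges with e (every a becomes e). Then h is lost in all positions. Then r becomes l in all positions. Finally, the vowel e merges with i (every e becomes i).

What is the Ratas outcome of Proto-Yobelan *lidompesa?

Ratas: start from *lidompesa.
  rule 1 (pre-nasal raising): lidompesa → lidumpesa
  rule 2 (rhotacism): lidumpesa → lidumpera
  rule 3 (vowel merger): lidumpera → lidumpere
  rule 4: no change — lidumpere
  rule 5 (unconditioned shift): lidumpere → lidumpele
  rule 6 (vowel merger): lidumpele → lidumpili
  ⇒ Ratas lidumpili

lidumpili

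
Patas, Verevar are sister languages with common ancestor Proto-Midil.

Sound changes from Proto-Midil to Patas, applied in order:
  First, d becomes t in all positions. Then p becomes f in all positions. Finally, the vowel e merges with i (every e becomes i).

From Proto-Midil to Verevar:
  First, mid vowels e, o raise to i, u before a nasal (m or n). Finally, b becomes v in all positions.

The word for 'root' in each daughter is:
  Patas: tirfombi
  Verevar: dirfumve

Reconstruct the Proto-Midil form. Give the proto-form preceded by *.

Position 8: Patas has i, Verevar has e. Verevar preserves e here (none of its changes turn any other segment into e), so the proto-segment is *e.
Position 5: Patas has o, Verevar has u. Patas preserves o here (none of its changes turn any other segment into o), so the proto-segment is *o.
Position 7: Patas has b, Verevar has v. Patas preserves b here (none of its changes turn any other segment into b), so the proto-segment is *b.
This points to *dirfombe. Verify forward in each daughter:
Patas: *dirfombe > tirfombe > tirfombi  (by unconditioned shift, vowel merger)
Verevar: start from *dirfombe.
  rule 1 (pre-nasal raising): dirfombe → dirfumbe
  rule 2 (unconditioned shift): dirfumbe → dirfumve
  ⇒ Verevar dirfumve
*dirfombe is the unique common source.

*dirfombe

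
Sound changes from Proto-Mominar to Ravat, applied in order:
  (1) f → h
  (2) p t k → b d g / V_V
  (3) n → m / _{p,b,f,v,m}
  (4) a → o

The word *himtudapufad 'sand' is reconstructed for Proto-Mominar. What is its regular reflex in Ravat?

himtudobuhod

Ravat: start from *himtudapufad.
  rule 1 (unconditioned shift): himtudapufad → himtudapuhad
  rule 2 (intervocalic voicing): himtudapuhad → himtudabuhad
  rule 3: no change — himtudabuhad
  rule 4 (vowel merger): himtudabuhad → himtudobuhod
  ⇒ Ravat himtudobuhod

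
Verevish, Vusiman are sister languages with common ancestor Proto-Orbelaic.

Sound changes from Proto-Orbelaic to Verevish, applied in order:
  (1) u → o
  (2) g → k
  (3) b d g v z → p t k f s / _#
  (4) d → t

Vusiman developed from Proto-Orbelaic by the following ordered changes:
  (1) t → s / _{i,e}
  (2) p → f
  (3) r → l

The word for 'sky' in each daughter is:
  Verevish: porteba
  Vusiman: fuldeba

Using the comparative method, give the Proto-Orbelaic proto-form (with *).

Position 4: Verevish has t, Vusiman has d. Vusiman preserves d here (none of its changes turn any other segment into d), so the proto-segment is *d.
Position 3: Verevish has r, Vusiman has l. Verevish preserves r here (none of its changes turn any other segment into r), so the proto-segment is *r.
Position 1: Verevish has p, Vusiman has f. Taking the neighbouring segments as reconstructed: Verevish p can only go back to *p; Vusiman f could go back to *p or *f — the one source consistent with every daughter is *p.
Verify the candidate proto-form against each daughter:
Verevish: start from *purdeba.
  rule 1 (vowel merger): purdeba → pordeba
  rule 2: no change — pordeba
  rule 3: no change — pordeba
  rule 4 (unconditioned shift): pordeba → porteba
  ⇒ Verevish porteba
Vusiman: start from *purdeba.
  rule 1: no change — purdeba
  rule 2 (unconditioned shift): purdeba → furdeba
  rule 3 (unconditioned shift): furdeba → fuldeba
  ⇒ Vusiman fuldeba
*purdeba is the unique common source.

*purdeba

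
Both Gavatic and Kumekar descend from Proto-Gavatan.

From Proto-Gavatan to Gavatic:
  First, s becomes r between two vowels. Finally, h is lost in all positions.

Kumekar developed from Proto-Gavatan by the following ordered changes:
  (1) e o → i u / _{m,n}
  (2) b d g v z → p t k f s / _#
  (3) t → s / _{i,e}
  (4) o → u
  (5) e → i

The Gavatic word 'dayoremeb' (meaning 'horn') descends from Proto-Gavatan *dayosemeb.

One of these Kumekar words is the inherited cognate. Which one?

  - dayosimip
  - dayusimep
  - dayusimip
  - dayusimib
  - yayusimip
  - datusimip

Kumekar: *dayosemeb
  dayosemeb → dayosimeb   [pre-nasal raising]
  dayosimeb → dayosimep   [final devoicing]
  dayosimep (rule 3 does not apply)
  dayosimep → dayusimep   [vowel merger]
  dayusimep → dayusimip   [vowel merger]
  giving Kumekar dayusimip.

dayusimip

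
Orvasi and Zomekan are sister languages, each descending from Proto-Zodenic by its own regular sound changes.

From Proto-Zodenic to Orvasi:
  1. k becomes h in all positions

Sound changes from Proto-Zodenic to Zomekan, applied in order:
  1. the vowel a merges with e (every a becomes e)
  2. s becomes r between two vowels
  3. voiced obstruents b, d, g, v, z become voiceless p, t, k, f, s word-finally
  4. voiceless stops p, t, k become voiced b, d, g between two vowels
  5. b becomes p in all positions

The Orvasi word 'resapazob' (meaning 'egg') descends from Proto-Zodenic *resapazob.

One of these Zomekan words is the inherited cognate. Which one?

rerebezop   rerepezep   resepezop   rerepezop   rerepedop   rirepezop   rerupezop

Zomekan: *resapazob > resepezob > rerepezob > rerepezop > rerebezop > rerepezop  (by vowel merger, rhotacism, final devoicing, intervocalic voicing, unconditioned shift)
Only 'rerepezop' matches the regular Zomekan development of *resapazob.

rerepezop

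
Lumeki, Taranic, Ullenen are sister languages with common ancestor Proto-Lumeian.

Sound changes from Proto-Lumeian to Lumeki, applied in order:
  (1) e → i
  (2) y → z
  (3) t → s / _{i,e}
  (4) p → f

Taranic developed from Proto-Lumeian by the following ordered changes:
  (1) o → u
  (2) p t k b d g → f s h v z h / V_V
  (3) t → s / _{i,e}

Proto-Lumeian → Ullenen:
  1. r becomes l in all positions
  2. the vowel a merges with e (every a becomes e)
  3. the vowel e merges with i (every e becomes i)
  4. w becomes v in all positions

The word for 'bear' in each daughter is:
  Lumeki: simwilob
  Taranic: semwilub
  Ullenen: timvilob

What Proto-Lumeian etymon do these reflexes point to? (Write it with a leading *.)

*temwilob

Position 2: Lumeki has i, Taranic has e, Ullenen has i. Taranic preserves e here (none of its changes turn any other segment into e), so the proto-segment is *e.
Position 1: Lumeki has s, Taranic has s, Ullenen has t. Ullenen preserves t here (none of its changes turn any other segment into t), so the proto-segment is *t.
Position 4: Lumeki has w, Taranic has w, Ullenen has v. Lumeki preserves w here (none of its changes turn any other segment into w), so the proto-segment is *w.
Continuing position by position gives *temwilob; check it forward:
Lumeki: *temwilob
  temwilob → timwilob   [vowel merger]
  timwilob (rule 2 does not apply)
  timwilob → simwilob   [palatalisation]
  simwilob (rule 4 does not apply)
  giving Lumeki simwilob.
Taranic: start from *temwilob.
  rule 1 (vowel merger): temwilob → temwilub
  rule 2: no change — temwilub
  rule 3 (palatalisation): temwilub → semwilub
  ⇒ Taranic semwilub
Ullenen: *temwilob
  temwilob (rule 1 does not apply)
  temwilob (rule 2 does not apply)
  temwilob → timwilob   [vowel merger]
  timwilob → timvilob   [unconditioned shift]
  giving Ullenen timvilob.
No other proto-form is consistent with every reflex, so the reconstruction is *temwilob.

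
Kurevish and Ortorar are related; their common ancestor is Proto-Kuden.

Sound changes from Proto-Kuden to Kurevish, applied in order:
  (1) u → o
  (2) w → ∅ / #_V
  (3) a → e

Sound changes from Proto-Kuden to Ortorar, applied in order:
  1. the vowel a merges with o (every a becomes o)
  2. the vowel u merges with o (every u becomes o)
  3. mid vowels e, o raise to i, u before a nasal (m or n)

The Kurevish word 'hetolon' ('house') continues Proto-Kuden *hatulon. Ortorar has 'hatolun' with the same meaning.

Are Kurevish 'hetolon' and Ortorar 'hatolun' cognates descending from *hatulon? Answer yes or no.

Derive the expected Ortorar reflex of *hatulon:
Ortorar: *hatulon
  hatulon → hotulon   [vowel merger]
  hotulon → hotolon   [vowel merger]
  hotolon → hotolun   [pre-nasal raising]
  giving Ortorar hotolun.
The regular Ortorar reflex would be 'hotolun', but the attested form is 'hatolun'. The correspondence is irregular, so they are not cognates (the Ortorar form has a different source).

no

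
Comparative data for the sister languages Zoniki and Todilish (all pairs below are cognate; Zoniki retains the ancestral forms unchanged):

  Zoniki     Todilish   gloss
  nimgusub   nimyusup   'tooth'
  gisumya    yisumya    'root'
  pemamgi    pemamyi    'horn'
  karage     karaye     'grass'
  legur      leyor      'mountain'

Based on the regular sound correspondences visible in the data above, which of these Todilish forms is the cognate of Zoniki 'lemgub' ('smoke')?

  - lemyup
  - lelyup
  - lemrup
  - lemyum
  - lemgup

lemyup

nimgusub ~ nimyusup — Zoniki g corresponds to Todilish y after a consonant, before a back vowel.
nimgusub ~ nimyusup — Zoniki b corresponds to Todilish p word-finally.
Applying these to Zoniki 'lemgub':
  lemgub → lemyub   (g→y after a consonant, before a back vowel)
  lemyub → lemyup   (b→p word-finally)
So the Todilish cognate is 'lemyup'.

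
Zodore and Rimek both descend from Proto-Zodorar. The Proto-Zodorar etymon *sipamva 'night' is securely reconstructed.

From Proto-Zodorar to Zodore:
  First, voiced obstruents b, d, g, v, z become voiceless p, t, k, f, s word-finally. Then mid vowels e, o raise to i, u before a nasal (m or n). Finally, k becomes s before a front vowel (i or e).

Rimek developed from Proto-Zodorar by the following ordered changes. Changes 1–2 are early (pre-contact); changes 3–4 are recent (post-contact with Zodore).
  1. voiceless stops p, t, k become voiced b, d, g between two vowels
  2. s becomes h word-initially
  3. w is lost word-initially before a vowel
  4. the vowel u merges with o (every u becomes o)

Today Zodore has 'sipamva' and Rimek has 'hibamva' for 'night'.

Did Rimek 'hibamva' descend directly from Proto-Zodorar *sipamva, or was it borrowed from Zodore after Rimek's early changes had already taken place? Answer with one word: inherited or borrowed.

If inherited, *sipamva would pass through all of Rimek's changes:
Rimek: *sipamva
  sipamva → sibamva   [intervocalic voicing]
  sibamva → hibamva   [debuccalisation]
  hibamva (rule 3 does not apply)
  hibamva (rule 4 does not apply)
  giving Rimek hibamva.
If borrowed from Zodore 'sipamva' after the early changes, it would undergo only the recent ones:
  rule 3 (glide loss): no change (sipamva)
  rule 4 (vowel merger): no change (sipamva)
  ⇒ as a loan: sipamva
Rimek 'hibamva' matches the inherited outcome exactly, so it is an inherited cognate, not a loan.

inherited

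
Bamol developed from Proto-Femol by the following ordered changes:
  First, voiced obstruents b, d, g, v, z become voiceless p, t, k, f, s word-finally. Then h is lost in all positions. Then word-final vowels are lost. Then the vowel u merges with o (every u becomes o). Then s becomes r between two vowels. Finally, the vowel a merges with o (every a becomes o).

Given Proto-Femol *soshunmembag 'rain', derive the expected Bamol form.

soronmembok

Bamol: start from *soshunmembag.
  rule 1 (final devoicing): soshunmembag → soshunmembak
  rule 2 (h-loss): soshunmembak → sosunmembak
  rule 3: no change — sosunmembak
  rule 4 (vowel merger): sosunmembak → sosonmembak
  rule 5 (rhotacism): sosonmembak → soronmembak
  rule 6 (vowel merger): soronmembak → soronmembok
  ⇒ Bamol soronmembok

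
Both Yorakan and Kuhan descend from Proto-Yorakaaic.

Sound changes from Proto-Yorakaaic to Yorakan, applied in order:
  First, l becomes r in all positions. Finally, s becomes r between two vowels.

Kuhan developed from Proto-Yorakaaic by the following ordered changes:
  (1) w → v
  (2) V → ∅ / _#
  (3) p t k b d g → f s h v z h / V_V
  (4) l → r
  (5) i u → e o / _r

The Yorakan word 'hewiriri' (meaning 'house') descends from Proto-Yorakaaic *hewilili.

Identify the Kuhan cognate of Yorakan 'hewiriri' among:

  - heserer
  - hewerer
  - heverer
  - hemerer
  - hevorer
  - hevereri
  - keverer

heverer

Kuhan: *hewilili
  hewilili → hevilili   [unconditioned shift]
  hevilili → hevilil   [apocope]
  hevilil (rule 3 does not apply)
  hevilil → hevirir   [unconditioned shift]
  hevirir → heverer   [pre-rhotic lowering]
  giving Kuhan heverer.
Among the options, 'heverer' alone shows every Kuhan change applied in order.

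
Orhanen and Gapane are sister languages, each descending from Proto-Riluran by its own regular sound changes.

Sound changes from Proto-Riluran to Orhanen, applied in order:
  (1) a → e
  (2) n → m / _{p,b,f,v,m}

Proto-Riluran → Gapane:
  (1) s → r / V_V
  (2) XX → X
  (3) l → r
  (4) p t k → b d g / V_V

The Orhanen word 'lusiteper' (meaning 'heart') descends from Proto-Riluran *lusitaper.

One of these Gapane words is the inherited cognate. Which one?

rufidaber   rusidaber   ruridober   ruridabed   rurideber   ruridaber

Gapane: *lusitaper > luritaper > ruritaper > ruridaber  (by rhotacism, unconditioned shift, intervocalic voicing)
Only 'ruridaber' matches the regular Gapane development of *lusitaper.

ruridaber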